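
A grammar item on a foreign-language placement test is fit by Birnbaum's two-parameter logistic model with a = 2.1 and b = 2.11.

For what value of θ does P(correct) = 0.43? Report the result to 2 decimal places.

1.98

P(θ) = 1 / (1 + exp(−a(θ − b)))
logit = ln(0.4300/0.5700) = -0.2819
θ = b + logit/(a) = 2.11 + (-0.2819)/2.1000 = 1.9758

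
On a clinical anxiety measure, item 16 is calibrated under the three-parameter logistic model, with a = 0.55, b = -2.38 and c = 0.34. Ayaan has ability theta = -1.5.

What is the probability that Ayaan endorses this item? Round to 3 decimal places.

P(theta) = c + (1 − c) · 1 / (1 + exp(−a(theta − b)))
Exponent: 0.55 × (-1.5 − (-2.38)) = 0.4840
1/(1 + e^{-0.4840}) = 0.6187
P = 0.34 + 0.66 × 0.6187 = 0.7483

0.748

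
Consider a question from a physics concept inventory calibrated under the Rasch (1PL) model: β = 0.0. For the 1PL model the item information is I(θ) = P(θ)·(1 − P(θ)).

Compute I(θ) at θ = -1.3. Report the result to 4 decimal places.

0.1683

P = 1/(1+e^{1.3000}) = 0.2142
P(1−P) = 0.2142 × 0.7858 = 0.1683
I = P(1−P) = 0.16830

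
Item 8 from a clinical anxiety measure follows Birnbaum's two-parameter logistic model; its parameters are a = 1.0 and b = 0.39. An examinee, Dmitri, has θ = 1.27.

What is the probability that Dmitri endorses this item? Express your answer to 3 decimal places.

P(θ) = 1 / (1 + exp(−a(θ − b)))
Exponent: 1.0 × (1.27 − 0.39) = 0.8800
1/(1 + e^{-0.8800}) = 0.7068

0.707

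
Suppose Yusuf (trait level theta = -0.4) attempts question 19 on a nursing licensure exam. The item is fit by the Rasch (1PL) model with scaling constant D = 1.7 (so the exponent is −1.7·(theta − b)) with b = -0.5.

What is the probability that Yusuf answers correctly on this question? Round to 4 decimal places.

0.5424

P(theta) = 1 / (1 + exp(−D·(theta − b)))
Exponent: 1.7 × (-0.4 − (-0.5)) = 0.1700
1/(1 + e^{-0.1700}) = 0.5424
P = 0.5424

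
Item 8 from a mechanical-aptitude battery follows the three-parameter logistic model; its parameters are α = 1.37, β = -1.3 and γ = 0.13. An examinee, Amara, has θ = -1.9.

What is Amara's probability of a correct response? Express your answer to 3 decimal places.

0.396

P(θ) = γ + (1 − γ) · 1 / (1 + exp(−α(θ − β)))
Exponent: 1.37 × (-1.9 − (-1.3)) = -0.8220
1/(1 + e^{0.8220}) = 0.3053
P = 0.13 + 0.87 × 0.3053 = 0.3956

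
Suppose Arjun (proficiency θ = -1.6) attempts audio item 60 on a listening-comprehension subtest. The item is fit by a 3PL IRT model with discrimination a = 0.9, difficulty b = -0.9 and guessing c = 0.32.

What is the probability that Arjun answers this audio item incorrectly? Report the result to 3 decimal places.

P(θ) = c + (1 − c) · 1 / (1 + exp(−a(θ − b)))
Exponent: 0.9 × (-1.6 − (-0.9)) = -0.6300
1/(1 + e^{0.6300}) = 0.3475
P = 0.32 + 0.68 × 0.3475 = 0.5563
P(incorrect) = 1 − 0.5563 = 0.4437

0.444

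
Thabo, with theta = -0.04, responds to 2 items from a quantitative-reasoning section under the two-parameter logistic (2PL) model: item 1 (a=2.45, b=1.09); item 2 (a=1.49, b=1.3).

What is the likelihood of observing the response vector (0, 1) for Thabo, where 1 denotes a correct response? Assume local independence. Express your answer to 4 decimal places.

0.1125

P(theta) = 1 / (1 + exp(−a(theta − b)))
P_1 = 1/(1+e^{2.7685}) = 0.0591
P_2 = 1/(1+e^{1.9966}) = 0.1196
L = (1−P_1) × P_2 = 0.9409 × 0.1196 = 0.11250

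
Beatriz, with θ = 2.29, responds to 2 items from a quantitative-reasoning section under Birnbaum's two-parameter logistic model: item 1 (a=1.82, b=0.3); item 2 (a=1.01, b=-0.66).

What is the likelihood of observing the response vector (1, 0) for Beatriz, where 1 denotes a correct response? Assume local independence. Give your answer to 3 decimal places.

0.047

P(θ) = 1 / (1 + exp(−a(θ − b)))
P_1 = 1/(1+e^{-3.6218}) = 0.9740
P_2 = 1/(1+e^{-2.9795}) = 0.9516
L = P_1 × (1−P_2) = 0.9740 × 0.0484 = 0.04710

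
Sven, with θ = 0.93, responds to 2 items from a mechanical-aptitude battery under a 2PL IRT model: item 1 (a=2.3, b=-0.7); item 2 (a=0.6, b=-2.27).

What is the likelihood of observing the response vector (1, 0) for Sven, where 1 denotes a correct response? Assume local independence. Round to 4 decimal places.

P(θ) = 1 / (1 + exp(−a(θ − b)))
P_1 = 1/(1+e^{-3.7490}) = 0.9770
P_2 = 1/(1+e^{-1.9200}) = 0.8721
L = P_1 × (1−P_2) = 0.9770 × 0.1279 = 0.12492

0.1249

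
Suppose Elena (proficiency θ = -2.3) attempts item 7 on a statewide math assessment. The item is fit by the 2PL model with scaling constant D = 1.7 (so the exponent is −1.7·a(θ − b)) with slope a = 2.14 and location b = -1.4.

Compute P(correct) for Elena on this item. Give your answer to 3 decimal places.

P(θ) = 1 / (1 + exp(−D·a(θ − b)))
Exponent: 1.7 × 2.14 × (-2.3 − (-1.4)) = -3.2742
1/(1 + e^{3.2742}) = 0.0365
P = 0.0365

0.036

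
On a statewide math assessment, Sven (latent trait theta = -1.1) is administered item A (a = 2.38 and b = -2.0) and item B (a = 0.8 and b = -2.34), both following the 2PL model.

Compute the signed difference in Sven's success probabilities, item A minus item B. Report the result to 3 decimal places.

P(theta) = 1 / (1 + exp(−a(theta − b)))
P_A = 0.8949
P_B = 0.7295
P_A − P_B = 0.1654

0.165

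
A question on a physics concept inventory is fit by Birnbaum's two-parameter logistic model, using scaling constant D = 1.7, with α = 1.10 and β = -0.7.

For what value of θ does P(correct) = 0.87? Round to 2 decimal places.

0.32

P(θ) = 1 / (1 + exp(−D·α(θ − β)))
logit = ln(0.8700/0.1300) = 1.9010
θ = β + logit/(1.7·α) = -0.7 + 1.9010/1.8700 = 0.3166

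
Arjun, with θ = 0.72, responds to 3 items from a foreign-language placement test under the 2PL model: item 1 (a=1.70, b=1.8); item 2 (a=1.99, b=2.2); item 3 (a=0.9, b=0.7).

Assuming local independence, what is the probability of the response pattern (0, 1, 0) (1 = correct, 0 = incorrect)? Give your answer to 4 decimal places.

P(θ) = 1 / (1 + exp(−a(θ − b)))
P_1 = 1/(1+e^{1.8360}) = 0.1375
P_2 = 1/(1+e^{2.9452}) = 0.0500
P_3 = 1/(1+e^{-0.0180}) = 0.5045
L = (1−P_1) × P_2 × (1−P_3) = 0.8625 × 0.0500 × 0.4955 = 0.02135

0.0214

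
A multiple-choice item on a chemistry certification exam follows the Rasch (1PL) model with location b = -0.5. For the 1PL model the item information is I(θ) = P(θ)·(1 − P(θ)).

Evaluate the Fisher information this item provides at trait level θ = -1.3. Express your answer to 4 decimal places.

0.2139

P = 1/(1+e^{0.8000}) = 0.3100
P(1−P) = 0.3100 × 0.6900 = 0.2139
I = P(1−P) = 0.21391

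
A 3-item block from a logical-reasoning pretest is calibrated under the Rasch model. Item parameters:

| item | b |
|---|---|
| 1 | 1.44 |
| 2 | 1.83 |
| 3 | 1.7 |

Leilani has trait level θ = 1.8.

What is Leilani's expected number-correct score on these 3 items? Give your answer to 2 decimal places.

1.61

P(θ) = 1 / (1 + exp(−(θ − b)))
P_1 = 1/(1+e^{-0.3600}) = 0.5890
P_2 = 1/(1+e^{0.0300}) = 0.4925
P_3 = 1/(1+e^{-0.1000}) = 0.5250
E[score] = 0.5890 + 0.4925 + 0.5250 = 1.6065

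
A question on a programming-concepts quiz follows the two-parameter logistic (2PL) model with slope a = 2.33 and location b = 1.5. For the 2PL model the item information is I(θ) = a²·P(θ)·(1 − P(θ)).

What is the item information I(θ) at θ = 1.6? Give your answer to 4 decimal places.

1.3390

P = 1/(1+e^{-0.2330}) = 0.5580
P(1−P) = 0.5580 × 0.4420 = 0.2466
I = a² × P(1−P) = 2.33² × 0.2466 = 1.33897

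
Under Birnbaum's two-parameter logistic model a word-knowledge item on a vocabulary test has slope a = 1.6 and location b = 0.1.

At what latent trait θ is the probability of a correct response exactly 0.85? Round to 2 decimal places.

P(θ) = 1 / (1 + exp(−a(θ − b)))
logit = ln(0.8500/0.1500) = 1.7346
θ = b + logit/(a) = 0.1 + 1.7346/1.6000 = 1.1841

1.18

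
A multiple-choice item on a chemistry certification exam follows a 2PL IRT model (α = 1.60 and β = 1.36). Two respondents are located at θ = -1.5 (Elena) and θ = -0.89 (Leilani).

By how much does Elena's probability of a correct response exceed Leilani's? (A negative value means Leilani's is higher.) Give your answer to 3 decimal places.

P(θ) = 1 / (1 + exp(−α(θ − β)))
P(Elena) = 0.0102  [exponent -4.5760]
P(Leilani) = 0.0266  [exponent -3.6000]
Difference = 0.0102 − 0.0266 = -0.0164

-0.016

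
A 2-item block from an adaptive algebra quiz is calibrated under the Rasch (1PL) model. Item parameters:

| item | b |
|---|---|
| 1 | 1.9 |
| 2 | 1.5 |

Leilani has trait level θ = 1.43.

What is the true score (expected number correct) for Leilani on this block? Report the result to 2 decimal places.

P(θ) = 1 / (1 + exp(−(θ − b)))
P_1 = 1/(1+e^{0.4700}) = 0.3846
P_2 = 1/(1+e^{0.0700}) = 0.4825
E[score] = 0.3846 + 0.4825 = 0.8671

0.87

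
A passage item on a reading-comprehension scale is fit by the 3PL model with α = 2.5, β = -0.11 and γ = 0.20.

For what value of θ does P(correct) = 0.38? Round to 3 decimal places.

P(θ) = γ + (1 − γ) · 1 / (1 + exp(−α(θ − β)))
Remove guessing floor: (0.38 − 0.20)/(1 − 0.20) = 0.2250
logit = ln(0.2250/0.7750) = -1.2368
θ = β + logit/(α) = -0.11 + (-1.2368)/2.5000 = -0.6047

-0.605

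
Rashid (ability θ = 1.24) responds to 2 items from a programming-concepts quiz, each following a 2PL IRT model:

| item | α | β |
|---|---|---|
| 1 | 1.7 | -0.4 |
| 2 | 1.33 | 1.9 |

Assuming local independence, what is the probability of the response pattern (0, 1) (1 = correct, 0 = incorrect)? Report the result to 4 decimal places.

0.0170

P(θ) = 1 / (1 + exp(−α(θ − β)))
P_1 = 1/(1+e^{-2.7880}) = 0.9420
P_2 = 1/(1+e^{0.8778}) = 0.2936
L = (1−P_1) × P_2 = 0.0580 × 0.2936 = 0.01702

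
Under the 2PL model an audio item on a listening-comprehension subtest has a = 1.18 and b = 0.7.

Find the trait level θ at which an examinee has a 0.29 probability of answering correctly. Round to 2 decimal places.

P(θ) = 1 / (1 + exp(−a(θ − b)))
logit = ln(0.2900/0.7100) = -0.8954
θ = b + logit/(a) = 0.7 + (-0.8954)/1.1800 = -0.0588

-0.06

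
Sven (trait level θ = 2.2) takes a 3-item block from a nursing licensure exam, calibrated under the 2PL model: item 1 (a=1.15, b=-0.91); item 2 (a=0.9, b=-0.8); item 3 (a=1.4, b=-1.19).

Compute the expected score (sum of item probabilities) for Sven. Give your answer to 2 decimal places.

P(θ) = 1 / (1 + exp(−a(θ − b)))
P_1 = 1/(1+e^{-3.5765}) = 0.9728
P_2 = 1/(1+e^{-2.7000}) = 0.9370
P_3 = 1/(1+e^{-4.7460}) = 0.9914
E[score] = 0.9728 + 0.9370 + 0.9914 = 2.9012

2.90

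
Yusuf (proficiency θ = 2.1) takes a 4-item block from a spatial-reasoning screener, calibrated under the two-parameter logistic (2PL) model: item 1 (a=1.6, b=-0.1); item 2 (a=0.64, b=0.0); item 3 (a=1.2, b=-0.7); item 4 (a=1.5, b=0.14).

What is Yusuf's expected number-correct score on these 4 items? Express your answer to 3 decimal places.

3.681

P(θ) = 1 / (1 + exp(−a(θ − b)))
P_1 = 1/(1+e^{-3.5200}) = 0.9713
P_2 = 1/(1+e^{-1.3440}) = 0.7931
P_3 = 1/(1+e^{-3.3600}) = 0.9664
P_4 = 1/(1+e^{-2.9400}) = 0.9498
E[score] = 0.9713 + 0.7931 + 0.9664 + 0.9498 = 3.6806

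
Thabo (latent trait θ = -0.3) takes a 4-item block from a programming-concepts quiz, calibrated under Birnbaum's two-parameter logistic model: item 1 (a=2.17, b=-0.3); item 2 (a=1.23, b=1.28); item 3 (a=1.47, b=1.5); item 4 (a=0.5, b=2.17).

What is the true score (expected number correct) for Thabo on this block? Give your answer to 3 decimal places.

0.917

P(θ) = 1 / (1 + exp(−a(θ − b)))
P_1 = 1/(1+e^{0.0000}) = 0.5000
P_2 = 1/(1+e^{1.9434}) = 0.1253
P_3 = 1/(1+e^{2.6460}) = 0.0662
P_4 = 1/(1+e^{1.2350}) = 0.2253
E[score] = 0.5000 + 0.1253 + 0.0662 + 0.2253 = 0.9168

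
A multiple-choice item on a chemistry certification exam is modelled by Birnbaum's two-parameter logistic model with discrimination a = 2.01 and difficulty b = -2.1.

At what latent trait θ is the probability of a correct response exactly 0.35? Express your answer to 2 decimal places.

-2.41

P(θ) = 1 / (1 + exp(−a(θ − b)))
logit = ln(0.3500/0.6500) = -0.6190
θ = b + logit/(a) = -2.1 + (-0.6190)/2.0100 = -2.4080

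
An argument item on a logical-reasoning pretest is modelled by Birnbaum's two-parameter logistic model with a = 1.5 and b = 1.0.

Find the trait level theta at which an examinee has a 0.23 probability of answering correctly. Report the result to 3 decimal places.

0.194

P(theta) = 1 / (1 + exp(−a(theta − b)))
logit = ln(0.2300/0.7700) = -1.2083
theta = b + logit/(a) = 1.0 + (-1.2083)/1.5000 = 0.1945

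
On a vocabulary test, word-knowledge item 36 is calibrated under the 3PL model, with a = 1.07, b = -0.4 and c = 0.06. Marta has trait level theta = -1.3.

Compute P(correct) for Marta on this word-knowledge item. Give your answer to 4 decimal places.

0.3197

P(theta) = c + (1 − c) · 1 / (1 + exp(−a(theta − b)))
Exponent: 1.07 × (-1.3 − (-0.4)) = -0.9630
1/(1 + e^{0.9630}) = 0.2763
P = 0.06 + 0.94 × 0.2763 = 0.3197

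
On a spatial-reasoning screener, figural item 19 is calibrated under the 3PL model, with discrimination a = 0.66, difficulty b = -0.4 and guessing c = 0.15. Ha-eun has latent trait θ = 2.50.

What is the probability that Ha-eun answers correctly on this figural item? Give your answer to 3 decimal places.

P(θ) = c + (1 − c) · 1 / (1 + exp(−a(θ − b)))
Exponent: 0.66 × (2.50 − (-0.4)) = 1.9140
1/(1 + e^{-1.9140}) = 0.8715
P = 0.15 + 0.85 × 0.8715 = 0.8907

0.891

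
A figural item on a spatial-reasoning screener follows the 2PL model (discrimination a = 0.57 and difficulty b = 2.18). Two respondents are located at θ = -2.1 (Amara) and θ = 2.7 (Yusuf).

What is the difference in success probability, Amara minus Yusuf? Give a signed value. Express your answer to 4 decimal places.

P(θ) = 1 / (1 + exp(−a(θ − b)))
P(Amara) = 0.0802  [exponent -2.4396]
P(Yusuf) = 0.5736  [exponent 0.2964]
Difference = 0.0802 − 0.5736 = -0.4934

-0.4934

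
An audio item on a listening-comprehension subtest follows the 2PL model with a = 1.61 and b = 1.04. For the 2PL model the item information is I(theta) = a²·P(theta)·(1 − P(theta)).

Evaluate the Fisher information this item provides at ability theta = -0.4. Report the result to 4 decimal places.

P = 1/(1+e^{2.3184}) = 0.0896
P(1−P) = 0.0896 × 0.9104 = 0.0816
I = a² × P(1−P) = 1.61² × 0.0816 = 0.21146

0.2115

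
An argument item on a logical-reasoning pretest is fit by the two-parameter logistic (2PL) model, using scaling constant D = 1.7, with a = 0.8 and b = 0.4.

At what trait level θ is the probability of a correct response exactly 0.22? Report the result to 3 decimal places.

P(θ) = 1 / (1 + exp(−D·a(θ − b)))
logit = ln(0.2200/0.7800) = -1.2657
θ = b + logit/(1.7·a) = 0.4 + (-1.2657)/1.3600 = -0.5306

-0.531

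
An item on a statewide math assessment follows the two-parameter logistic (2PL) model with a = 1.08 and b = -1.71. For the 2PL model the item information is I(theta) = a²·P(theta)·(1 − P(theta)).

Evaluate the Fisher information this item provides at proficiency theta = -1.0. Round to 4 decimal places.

P = 1/(1+e^{-0.7668}) = 0.6828
P(1−P) = 0.6828 × 0.3172 = 0.2166
I = a² × P(1−P) = 1.08² × 0.2166 = 0.25261

0.2526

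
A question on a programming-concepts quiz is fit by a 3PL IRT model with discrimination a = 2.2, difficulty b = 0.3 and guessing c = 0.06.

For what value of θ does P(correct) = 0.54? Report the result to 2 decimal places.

P(θ) = c + (1 − c) · 1 / (1 + exp(−a(θ − b)))
Remove guessing floor: (0.54 − 0.06)/(1 − 0.06) = 0.5106
logit = ln(0.5106/0.4894) = 0.0426
θ = b + logit/(a) = 0.3 + 0.0426/2.2000 = 0.3193

0.32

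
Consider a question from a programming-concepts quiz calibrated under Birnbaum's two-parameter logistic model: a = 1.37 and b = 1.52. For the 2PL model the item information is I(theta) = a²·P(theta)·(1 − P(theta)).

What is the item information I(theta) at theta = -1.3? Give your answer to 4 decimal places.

0.0378

P = 1/(1+e^{3.8634}) = 0.0206
P(1−P) = 0.0206 × 0.9794 = 0.0201
I = a² × P(1−P) = 1.37² × 0.0201 = 0.03780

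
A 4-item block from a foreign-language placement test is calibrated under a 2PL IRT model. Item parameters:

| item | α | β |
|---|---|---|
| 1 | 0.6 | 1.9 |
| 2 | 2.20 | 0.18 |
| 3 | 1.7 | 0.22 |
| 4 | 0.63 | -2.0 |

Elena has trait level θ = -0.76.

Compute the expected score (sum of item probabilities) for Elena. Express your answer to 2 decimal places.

P(θ) = 1 / (1 + exp(−α(θ − β)))
P_1 = 1/(1+e^{1.5960}) = 0.1685
P_2 = 1/(1+e^{2.0680}) = 0.1122
P_3 = 1/(1+e^{1.6660}) = 0.1590
P_4 = 1/(1+e^{-0.7812}) = 0.6859
E[score] = 0.1685 + 0.1122 + 0.1590 + 0.6859 = 1.1257

1.13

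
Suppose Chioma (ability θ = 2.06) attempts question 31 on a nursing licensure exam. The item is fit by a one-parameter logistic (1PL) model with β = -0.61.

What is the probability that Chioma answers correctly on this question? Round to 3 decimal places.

0.935

P(θ) = 1 / (1 + exp(−(θ − β)))
Exponent: (2.06 − (-0.61)) = 2.6700
1/(1 + e^{-2.6700}) = 0.9352
P = 0.9352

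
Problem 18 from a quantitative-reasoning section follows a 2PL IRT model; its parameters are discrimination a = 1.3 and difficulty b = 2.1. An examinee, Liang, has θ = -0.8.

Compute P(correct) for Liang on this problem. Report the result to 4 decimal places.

0.0225

P(θ) = 1 / (1 + exp(−a(θ − b)))
Exponent: 1.3 × (-0.8 − 2.1) = -3.7700
1/(1 + e^{3.7700}) = 0.0225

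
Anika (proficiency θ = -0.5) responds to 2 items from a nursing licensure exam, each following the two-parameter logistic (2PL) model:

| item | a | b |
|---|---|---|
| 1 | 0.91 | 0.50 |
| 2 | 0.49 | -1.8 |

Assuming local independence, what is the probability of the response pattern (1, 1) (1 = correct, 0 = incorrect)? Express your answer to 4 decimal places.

0.1877

P(θ) = 1 / (1 + exp(−a(θ − b)))
P_1 = 1/(1+e^{0.9100}) = 0.2870
P_2 = 1/(1+e^{-0.6370}) = 0.6541
L = P_1 × P_2 = 0.2870 × 0.6541 = 0.18772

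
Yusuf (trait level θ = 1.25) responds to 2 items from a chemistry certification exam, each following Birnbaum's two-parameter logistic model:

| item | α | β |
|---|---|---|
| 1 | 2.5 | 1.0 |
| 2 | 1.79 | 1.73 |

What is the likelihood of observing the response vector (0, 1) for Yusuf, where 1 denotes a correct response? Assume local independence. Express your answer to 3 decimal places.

0.104

P(θ) = 1 / (1 + exp(−α(θ − β)))
P_1 = 1/(1+e^{-0.6250}) = 0.6514
P_2 = 1/(1+e^{0.8592}) = 0.2975
L = (1−P_1) × P_2 = 0.3486 × 0.2975 = 0.10372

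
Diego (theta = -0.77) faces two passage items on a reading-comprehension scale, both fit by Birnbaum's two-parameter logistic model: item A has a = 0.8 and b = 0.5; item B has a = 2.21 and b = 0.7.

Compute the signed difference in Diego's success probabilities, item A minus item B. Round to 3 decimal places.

0.228

P(theta) = 1 / (1 + exp(−a(theta − b)))
P_A = 0.2658
P_B = 0.0374
P_A − P_B = 0.2284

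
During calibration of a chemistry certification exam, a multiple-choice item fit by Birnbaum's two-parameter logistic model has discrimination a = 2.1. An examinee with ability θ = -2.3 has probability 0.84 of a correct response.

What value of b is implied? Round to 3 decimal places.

-3.090

P(θ) = 1 / (1 + exp(−a(θ − b)))
logit(0.84) = ln(0.84/0.16) = 1.6582
b = θ − logit/(a) = -2.3 − 1.6582/2.1000 = -3.0896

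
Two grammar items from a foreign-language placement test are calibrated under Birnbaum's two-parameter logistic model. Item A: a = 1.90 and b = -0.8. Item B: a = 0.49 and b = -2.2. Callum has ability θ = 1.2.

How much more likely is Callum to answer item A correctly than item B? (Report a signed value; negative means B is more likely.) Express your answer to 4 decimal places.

P(θ) = 1 / (1 + exp(−a(θ − b)))
P_A = 0.9781
P_B = 0.8410
P_A − P_B = 0.1371

0.1371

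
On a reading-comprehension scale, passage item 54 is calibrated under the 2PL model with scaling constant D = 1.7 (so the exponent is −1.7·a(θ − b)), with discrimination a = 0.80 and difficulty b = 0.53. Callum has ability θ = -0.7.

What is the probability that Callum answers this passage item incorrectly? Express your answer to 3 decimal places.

P(θ) = 1 / (1 + exp(−D·a(θ − b)))
Exponent: 1.7 × 0.80 × (-0.7 − 0.53) = -1.6728
1/(1 + e^{1.6728}) = 0.1581
P = 0.1581
P(incorrect) = 1 − 0.1581 = 0.8419

0.842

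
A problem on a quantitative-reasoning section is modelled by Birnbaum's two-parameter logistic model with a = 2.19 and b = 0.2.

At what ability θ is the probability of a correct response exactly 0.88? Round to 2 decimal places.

P(θ) = 1 / (1 + exp(−a(θ − b)))
logit = ln(0.8800/0.1200) = 1.9924
θ = b + logit/(a) = 0.2 + 1.9924/2.1900 = 1.1098

1.11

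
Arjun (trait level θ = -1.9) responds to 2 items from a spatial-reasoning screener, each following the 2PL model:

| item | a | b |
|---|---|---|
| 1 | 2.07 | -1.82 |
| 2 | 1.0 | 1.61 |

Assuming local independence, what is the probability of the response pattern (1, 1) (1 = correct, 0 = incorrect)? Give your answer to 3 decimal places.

0.013

P(θ) = 1 / (1 + exp(−a(θ − b)))
P_1 = 1/(1+e^{0.1656}) = 0.4587
P_2 = 1/(1+e^{3.5100}) = 0.0290
L = P_1 × P_2 = 0.4587 × 0.0290 = 0.01332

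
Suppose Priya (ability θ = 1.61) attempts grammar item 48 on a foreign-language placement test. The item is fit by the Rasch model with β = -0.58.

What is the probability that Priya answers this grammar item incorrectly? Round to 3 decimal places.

0.101

P(θ) = 1 / (1 + exp(−(θ − β)))
Exponent: (1.61 − (-0.58)) = 2.1900
1/(1 + e^{-2.1900}) = 0.8993
P = 0.8993
P(incorrect) = 1 − 0.8993 = 0.1007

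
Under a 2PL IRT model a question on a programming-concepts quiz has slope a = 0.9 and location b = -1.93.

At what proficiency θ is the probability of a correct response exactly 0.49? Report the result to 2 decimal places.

-1.97

P(θ) = 1 / (1 + exp(−a(θ − b)))
logit = ln(0.4900/0.5100) = -0.0400
θ = b + logit/(a) = -1.93 + (-0.0400)/0.9000 = -1.9745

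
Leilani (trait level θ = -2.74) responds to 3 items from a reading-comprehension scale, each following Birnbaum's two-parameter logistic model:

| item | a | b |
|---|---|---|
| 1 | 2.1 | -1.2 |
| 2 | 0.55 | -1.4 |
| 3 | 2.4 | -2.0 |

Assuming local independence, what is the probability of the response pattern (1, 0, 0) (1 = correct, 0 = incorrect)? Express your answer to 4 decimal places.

P(θ) = 1 / (1 + exp(−a(θ − b)))
P_1 = 1/(1+e^{3.2340}) = 0.0379
P_2 = 1/(1+e^{0.7370}) = 0.3237
P_3 = 1/(1+e^{1.7760}) = 0.1448
L = P_1 × (1−P_2) × (1−P_3) = 0.0379 × 0.6763 × 0.8552 = 0.02193

0.0219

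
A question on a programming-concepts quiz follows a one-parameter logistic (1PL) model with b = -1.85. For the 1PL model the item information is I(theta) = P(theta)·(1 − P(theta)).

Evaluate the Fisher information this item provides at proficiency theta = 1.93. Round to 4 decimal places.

P = 1/(1+e^{-3.7800}) = 0.9777
P(1−P) = 0.9777 × 0.0223 = 0.0218
I = P(1−P) = 0.02182

0.0218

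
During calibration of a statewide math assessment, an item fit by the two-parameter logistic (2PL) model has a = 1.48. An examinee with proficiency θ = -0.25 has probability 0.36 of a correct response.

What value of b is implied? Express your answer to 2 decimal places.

P(θ) = 1 / (1 + exp(−a(θ − b)))
logit(0.36) = ln(0.36/0.64) = -0.5754
b = θ − logit/(a) = -0.25 − (-0.5754)/1.4800 = 0.1388

0.14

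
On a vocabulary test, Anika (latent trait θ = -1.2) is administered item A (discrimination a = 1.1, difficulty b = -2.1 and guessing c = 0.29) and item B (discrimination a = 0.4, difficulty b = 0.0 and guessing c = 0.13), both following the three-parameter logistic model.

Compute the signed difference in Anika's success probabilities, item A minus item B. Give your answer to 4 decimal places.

0.3451

P(θ) = c + (1 − c) · 1 / (1 + exp(−a(θ − b)))
P_A = 0.8077
P_B = 0.4626
P_A − P_B = 0.3451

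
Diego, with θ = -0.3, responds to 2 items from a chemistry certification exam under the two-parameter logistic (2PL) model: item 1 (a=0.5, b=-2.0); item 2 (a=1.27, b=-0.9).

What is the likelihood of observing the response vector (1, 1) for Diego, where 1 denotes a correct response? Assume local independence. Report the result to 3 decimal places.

P(θ) = 1 / (1 + exp(−a(θ − b)))
P_1 = 1/(1+e^{-0.8500}) = 0.7006
P_2 = 1/(1+e^{-0.7620}) = 0.6818
L = P_1 × P_2 = 0.7006 × 0.6818 = 0.47764

0.478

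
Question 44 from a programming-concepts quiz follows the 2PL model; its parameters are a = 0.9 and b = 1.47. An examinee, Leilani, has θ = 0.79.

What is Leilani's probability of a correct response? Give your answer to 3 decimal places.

P(θ) = 1 / (1 + exp(−a(θ − b)))
Exponent: 0.9 × (0.79 − 1.47) = -0.6120
1/(1 + e^{0.6120}) = 0.3516

0.352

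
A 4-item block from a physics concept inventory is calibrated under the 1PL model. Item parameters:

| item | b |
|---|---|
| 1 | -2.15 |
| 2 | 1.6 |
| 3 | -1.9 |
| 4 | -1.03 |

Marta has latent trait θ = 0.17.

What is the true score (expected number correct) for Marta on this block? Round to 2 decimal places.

P(θ) = 1 / (1 + exp(−(θ − b)))
P_1 = 1/(1+e^{-2.3200}) = 0.9105
P_2 = 1/(1+e^{1.4300}) = 0.1931
P_3 = 1/(1+e^{-2.0700}) = 0.8880
P_4 = 1/(1+e^{-1.2000}) = 0.7685
E[score] = 0.9105 + 0.1931 + 0.8880 + 0.7685 = 2.7601

2.76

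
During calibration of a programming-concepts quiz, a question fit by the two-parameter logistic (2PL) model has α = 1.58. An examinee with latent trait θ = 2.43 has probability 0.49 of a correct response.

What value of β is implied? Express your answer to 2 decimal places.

P(θ) = 1 / (1 + exp(−α(θ − β)))
logit(0.49) = ln(0.49/0.51) = -0.0400
β = θ − logit/(α) = 2.43 − (-0.0400)/1.5800 = 2.4553

2.46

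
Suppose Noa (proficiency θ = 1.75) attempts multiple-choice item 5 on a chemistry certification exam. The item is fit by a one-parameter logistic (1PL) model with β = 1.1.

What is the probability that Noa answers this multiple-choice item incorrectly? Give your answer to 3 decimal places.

P(θ) = 1 / (1 + exp(−(θ − β)))
Exponent: (1.75 − 1.1) = 0.6500
1/(1 + e^{-0.6500}) = 0.6570
P = 0.6570
P(incorrect) = 1 − 0.6570 = 0.3430

0.343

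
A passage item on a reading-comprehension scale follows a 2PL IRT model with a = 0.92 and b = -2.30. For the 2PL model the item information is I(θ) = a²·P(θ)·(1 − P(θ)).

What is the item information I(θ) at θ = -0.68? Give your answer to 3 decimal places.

P = 1/(1+e^{-1.4904}) = 0.8161
P(1−P) = 0.8161 × 0.1839 = 0.1501
I = a² × P(1−P) = 0.92² × 0.1501 = 0.12701

0.127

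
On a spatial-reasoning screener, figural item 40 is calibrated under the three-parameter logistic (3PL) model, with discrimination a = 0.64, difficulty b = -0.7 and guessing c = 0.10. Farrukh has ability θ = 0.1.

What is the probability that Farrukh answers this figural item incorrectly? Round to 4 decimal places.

0.3373

P(θ) = c + (1 − c) · 1 / (1 + exp(−a(θ − b)))
Exponent: 0.64 × (0.1 − (-0.7)) = 0.5120
1/(1 + e^{-0.5120}) = 0.6253
P = 0.10 + 0.90 × 0.6253 = 0.6627
P(incorrect) = 1 − 0.6627 = 0.3373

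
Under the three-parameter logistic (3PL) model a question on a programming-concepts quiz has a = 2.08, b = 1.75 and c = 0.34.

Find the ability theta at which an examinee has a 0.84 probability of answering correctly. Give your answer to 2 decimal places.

P(theta) = c + (1 − c) · 1 / (1 + exp(−a(theta − b)))
Remove guessing floor: (0.84 − 0.34)/(1 − 0.34) = 0.7576
logit = ln(0.7576/0.2424) = 1.1394
theta = b + logit/(a) = 1.75 + 1.1394/2.0800 = 2.2978

2.30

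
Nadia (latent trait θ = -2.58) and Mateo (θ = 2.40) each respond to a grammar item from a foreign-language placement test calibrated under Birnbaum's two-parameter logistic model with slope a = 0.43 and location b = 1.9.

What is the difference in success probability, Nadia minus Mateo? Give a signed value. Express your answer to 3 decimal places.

P(θ) = 1 / (1 + exp(−a(θ − b)))
P(Nadia) = 0.1271  [exponent -1.9264]
P(Mateo) = 0.5535  [exponent 0.2150]
Difference = 0.1271 − 0.5535 = -0.4264

-0.426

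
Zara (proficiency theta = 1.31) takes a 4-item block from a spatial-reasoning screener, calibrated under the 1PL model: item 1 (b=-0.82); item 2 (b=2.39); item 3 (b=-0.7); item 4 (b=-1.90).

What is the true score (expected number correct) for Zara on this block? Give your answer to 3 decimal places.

2.990

P(theta) = 1 / (1 + exp(−(theta − b)))
P_1 = 1/(1+e^{-2.1300}) = 0.8938
P_2 = 1/(1+e^{1.0800}) = 0.2535
P_3 = 1/(1+e^{-2.0100}) = 0.8818
P_4 = 1/(1+e^{-3.2100}) = 0.9612
E[score] = 0.8938 + 0.2535 + 0.8818 + 0.9612 = 2.9903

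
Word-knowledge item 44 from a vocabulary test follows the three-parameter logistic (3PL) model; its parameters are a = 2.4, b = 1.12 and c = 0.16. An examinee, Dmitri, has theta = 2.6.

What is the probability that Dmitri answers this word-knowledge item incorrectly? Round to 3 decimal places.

0.023

P(theta) = c + (1 − c) · 1 / (1 + exp(−a(theta − b)))
Exponent: 2.4 × (2.6 − 1.12) = 3.5520
1/(1 + e^{-3.5520}) = 0.9721
P = 0.16 + 0.84 × 0.9721 = 0.9766
P(incorrect) = 1 − 0.9766 = 0.0234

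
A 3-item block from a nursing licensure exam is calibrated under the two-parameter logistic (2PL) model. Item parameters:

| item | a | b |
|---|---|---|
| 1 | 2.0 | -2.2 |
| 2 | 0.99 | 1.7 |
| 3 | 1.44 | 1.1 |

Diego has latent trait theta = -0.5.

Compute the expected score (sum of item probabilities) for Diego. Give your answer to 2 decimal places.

P(theta) = 1 / (1 + exp(−a(theta − b)))
P_1 = 1/(1+e^{-3.4000}) = 0.9677
P_2 = 1/(1+e^{2.1780}) = 0.1017
P_3 = 1/(1+e^{2.3040}) = 0.0908
E[score] = 0.9677 + 0.1017 + 0.0908 = 1.1602

1.16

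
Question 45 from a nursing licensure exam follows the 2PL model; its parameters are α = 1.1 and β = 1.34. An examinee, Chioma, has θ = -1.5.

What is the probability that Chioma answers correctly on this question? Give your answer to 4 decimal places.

0.0421

P(θ) = 1 / (1 + exp(−α(θ − β)))
Exponent: 1.1 × (-1.5 − 1.34) = -3.1240
1/(1 + e^{3.1240}) = 0.0421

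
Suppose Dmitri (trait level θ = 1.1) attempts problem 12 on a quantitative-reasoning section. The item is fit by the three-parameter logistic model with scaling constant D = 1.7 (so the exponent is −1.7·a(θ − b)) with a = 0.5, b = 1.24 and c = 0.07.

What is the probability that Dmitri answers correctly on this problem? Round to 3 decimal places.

0.507

P(θ) = c + (1 − c) · 1 / (1 + exp(−D·a(θ − b)))
Exponent: 1.7 × 0.5 × (1.1 − 1.24) = -0.1190
1/(1 + e^{0.1190}) = 0.4703
P = 0.07 + 0.93 × 0.4703 = 0.5074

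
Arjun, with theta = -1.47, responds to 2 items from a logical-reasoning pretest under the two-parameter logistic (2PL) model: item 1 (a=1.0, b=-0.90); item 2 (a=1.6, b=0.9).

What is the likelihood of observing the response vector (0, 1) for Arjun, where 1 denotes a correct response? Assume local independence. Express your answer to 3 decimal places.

P(theta) = 1 / (1 + exp(−a(theta − b)))
P_1 = 1/(1+e^{0.5700}) = 0.3612
P_2 = 1/(1+e^{3.7920}) = 0.0221
L = (1−P_1) × P_2 = 0.6388 × 0.0221 = 0.01409

0.014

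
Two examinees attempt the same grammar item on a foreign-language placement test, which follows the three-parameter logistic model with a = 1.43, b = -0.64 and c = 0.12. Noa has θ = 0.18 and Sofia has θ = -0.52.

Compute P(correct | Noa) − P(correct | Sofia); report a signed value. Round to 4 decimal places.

P(θ) = c + (1 − c) · 1 / (1 + exp(−a(θ − b)))
P(Noa) = 0.7920  [exponent 1.1726]
P(Sofia) = 0.5977  [exponent 0.1716]
Difference = 0.7920 − 0.5977 = 0.1943

0.1943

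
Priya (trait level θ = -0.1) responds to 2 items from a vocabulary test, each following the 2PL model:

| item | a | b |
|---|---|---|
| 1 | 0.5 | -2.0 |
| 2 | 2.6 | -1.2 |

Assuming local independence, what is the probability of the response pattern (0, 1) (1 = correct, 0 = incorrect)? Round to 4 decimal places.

0.2638

P(θ) = 1 / (1 + exp(−a(θ − b)))
P_1 = 1/(1+e^{-0.9500}) = 0.7211
P_2 = 1/(1+e^{-2.8600}) = 0.9458
L = (1−P_1) × P_2 = 0.2789 × 0.9458 = 0.26378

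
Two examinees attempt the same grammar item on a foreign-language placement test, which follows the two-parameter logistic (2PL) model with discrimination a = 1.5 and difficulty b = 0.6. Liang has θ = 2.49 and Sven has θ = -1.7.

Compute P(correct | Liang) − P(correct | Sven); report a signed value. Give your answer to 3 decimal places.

0.914

P(θ) = 1 / (1 + exp(−a(θ − b)))
P(Liang) = 0.9445  [exponent 2.8350]
P(Sven) = 0.0308  [exponent -3.4500]
Difference = 0.9445 − 0.0308 = 0.9138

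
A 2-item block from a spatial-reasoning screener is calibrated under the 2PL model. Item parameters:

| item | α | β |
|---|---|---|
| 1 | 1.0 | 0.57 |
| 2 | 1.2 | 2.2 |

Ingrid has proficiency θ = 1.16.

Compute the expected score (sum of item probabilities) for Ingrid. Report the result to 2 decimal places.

0.87

P(θ) = 1 / (1 + exp(−α(θ − β)))
P_1 = 1/(1+e^{-0.5900}) = 0.6434
P_2 = 1/(1+e^{1.2480}) = 0.2230
E[score] = 0.6434 + 0.2230 = 0.8664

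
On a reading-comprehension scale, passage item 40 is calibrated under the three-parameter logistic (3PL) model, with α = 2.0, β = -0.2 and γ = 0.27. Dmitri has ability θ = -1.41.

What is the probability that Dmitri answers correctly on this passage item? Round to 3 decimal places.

0.330

P(θ) = γ + (1 − γ) · 1 / (1 + exp(−α(θ − β)))
Exponent: 2.0 × (-1.41 − (-0.2)) = -2.4200
1/(1 + e^{2.4200}) = 0.0817
P = 0.27 + 0.73 × 0.0817 = 0.3296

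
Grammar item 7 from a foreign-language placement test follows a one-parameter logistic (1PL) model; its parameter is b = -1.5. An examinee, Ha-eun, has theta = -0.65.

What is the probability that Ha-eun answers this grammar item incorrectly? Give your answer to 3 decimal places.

P(theta) = 1 / (1 + exp(−(theta − b)))
Exponent: (-0.65 − (-1.5)) = 0.8500
1/(1 + e^{-0.8500}) = 0.7006
P = 0.7006
P(incorrect) = 1 − 0.7006 = 0.2994

0.299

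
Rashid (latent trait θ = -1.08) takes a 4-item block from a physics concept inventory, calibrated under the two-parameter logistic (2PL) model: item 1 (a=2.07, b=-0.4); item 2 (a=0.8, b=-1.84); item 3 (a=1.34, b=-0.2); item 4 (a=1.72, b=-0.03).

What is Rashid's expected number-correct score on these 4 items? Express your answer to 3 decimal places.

1.220

P(θ) = 1 / (1 + exp(−a(θ − b)))
P_1 = 1/(1+e^{1.4076}) = 0.1966
P_2 = 1/(1+e^{-0.6080}) = 0.6475
P_3 = 1/(1+e^{1.1792}) = 0.2352
P_4 = 1/(1+e^{1.8060}) = 0.1411
E[score] = 0.1966 + 0.6475 + 0.2352 + 0.1411 = 1.2204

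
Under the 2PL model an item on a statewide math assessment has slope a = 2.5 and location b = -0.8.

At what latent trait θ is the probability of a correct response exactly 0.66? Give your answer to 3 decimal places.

P(θ) = 1 / (1 + exp(−a(θ − b)))
logit = ln(0.6600/0.3400) = 0.6633
θ = b + logit/(a) = -0.8 + 0.6633/2.5000 = -0.5347

-0.535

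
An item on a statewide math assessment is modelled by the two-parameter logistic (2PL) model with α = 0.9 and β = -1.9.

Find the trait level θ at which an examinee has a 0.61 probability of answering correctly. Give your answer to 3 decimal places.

P(θ) = 1 / (1 + exp(−α(θ − β)))
logit = ln(0.6100/0.3900) = 0.4473
θ = β + logit/(α) = -1.9 + 0.4473/0.9000 = -1.4030

-1.403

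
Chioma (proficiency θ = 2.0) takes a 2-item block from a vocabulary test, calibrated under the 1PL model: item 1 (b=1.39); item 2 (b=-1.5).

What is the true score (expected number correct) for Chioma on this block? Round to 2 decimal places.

P(θ) = 1 / (1 + exp(−(θ − b)))
P_1 = 1/(1+e^{-0.6100}) = 0.6479
P_2 = 1/(1+e^{-3.5000}) = 0.9707
E[score] = 0.6479 + 0.9707 = 1.6186

1.62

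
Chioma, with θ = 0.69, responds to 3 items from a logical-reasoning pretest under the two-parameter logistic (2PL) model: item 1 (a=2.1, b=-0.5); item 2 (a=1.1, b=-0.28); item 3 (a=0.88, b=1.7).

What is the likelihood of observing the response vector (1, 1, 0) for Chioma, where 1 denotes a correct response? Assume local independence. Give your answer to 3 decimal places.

P(θ) = 1 / (1 + exp(−a(θ − b)))
P_1 = 1/(1+e^{-2.4990}) = 0.9241
P_2 = 1/(1+e^{-1.0670}) = 0.7440
P_3 = 1/(1+e^{0.8888}) = 0.2914
L = P_1 × P_2 × (1−P_3) = 0.9241 × 0.7440 × 0.7086 = 0.48722

0.487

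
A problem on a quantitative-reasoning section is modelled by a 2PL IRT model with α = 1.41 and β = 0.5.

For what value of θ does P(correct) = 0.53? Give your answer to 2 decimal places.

0.59

P(θ) = 1 / (1 + exp(−α(θ − β)))
logit = ln(0.5300/0.4700) = 0.1201
θ = β + logit/(α) = 0.5 + 0.1201/1.4100 = 0.5852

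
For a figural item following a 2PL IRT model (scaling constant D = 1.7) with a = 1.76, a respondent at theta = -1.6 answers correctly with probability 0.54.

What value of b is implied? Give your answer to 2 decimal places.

-1.65

P(theta) = 1 / (1 + exp(−D·a(theta − b)))
logit(0.54) = ln(0.54/0.46) = 0.1603
b = theta − logit/(1.7·a) = -1.6 − 0.1603/2.9920 = -1.6536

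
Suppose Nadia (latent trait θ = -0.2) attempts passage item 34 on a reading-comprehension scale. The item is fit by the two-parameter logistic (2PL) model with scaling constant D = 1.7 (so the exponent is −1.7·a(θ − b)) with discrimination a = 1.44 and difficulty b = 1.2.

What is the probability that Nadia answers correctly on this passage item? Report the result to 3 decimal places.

0.031

P(θ) = 1 / (1 + exp(−D·a(θ − b)))
Exponent: 1.7 × 1.44 × (-0.2 − 1.2) = -3.4272
1/(1 + e^{3.4272}) = 0.0315
P = 0.0315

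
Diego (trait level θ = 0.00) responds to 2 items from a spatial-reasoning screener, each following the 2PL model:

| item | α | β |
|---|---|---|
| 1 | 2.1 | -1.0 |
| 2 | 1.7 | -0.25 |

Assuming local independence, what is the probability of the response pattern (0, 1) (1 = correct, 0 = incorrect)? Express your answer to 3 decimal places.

0.066

P(θ) = 1 / (1 + exp(−α(θ − β)))
P_1 = 1/(1+e^{-2.1000}) = 0.8909
P_2 = 1/(1+e^{-0.4250}) = 0.6047
L = (1−P_1) × P_2 = 0.1091 × 0.6047 = 0.06597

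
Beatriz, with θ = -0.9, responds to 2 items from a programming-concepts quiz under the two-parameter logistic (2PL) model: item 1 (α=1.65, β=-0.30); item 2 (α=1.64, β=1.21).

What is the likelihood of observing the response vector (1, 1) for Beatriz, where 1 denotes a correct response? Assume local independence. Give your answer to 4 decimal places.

0.0083

P(θ) = 1 / (1 + exp(−α(θ − β)))
P_1 = 1/(1+e^{0.9900}) = 0.2709
P_2 = 1/(1+e^{3.4604}) = 0.0305
L = P_1 × P_2 = 0.2709 × 0.0305 = 0.00825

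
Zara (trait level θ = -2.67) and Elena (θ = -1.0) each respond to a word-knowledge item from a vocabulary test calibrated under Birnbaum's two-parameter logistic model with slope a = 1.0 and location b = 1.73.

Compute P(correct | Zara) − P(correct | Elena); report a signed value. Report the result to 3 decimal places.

-0.049

P(θ) = 1 / (1 + exp(−a(θ − b)))
P(Zara) = 0.0121  [exponent -4.4000]
P(Elena) = 0.0612  [exponent -2.7300]
Difference = 0.0121 − 0.0612 = -0.0491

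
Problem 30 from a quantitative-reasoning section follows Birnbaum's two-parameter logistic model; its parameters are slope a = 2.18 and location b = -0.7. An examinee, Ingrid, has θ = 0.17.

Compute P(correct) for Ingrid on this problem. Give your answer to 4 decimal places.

0.8695

P(θ) = 1 / (1 + exp(−a(θ − b)))
Exponent: 2.18 × (0.17 − (-0.7)) = 1.8966
1/(1 + e^{-1.8966}) = 0.8695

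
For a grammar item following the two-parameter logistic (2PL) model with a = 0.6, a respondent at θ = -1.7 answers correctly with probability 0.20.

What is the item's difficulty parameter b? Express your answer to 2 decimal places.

0.61

P(θ) = 1 / (1 + exp(−a(θ − b)))
logit(0.20) = ln(0.20/0.80) = -1.3863
b = θ − logit/(a) = -1.7 − (-1.3863)/0.6000 = 0.6105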